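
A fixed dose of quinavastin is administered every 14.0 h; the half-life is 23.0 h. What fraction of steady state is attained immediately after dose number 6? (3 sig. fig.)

k = ln 2 / 23.0 = 0.03014 h⁻¹
f_n = 1 − e^(−nkτ) = 1 − e^(−6 × 0.03014 × 14.0) = 1 − e^(−2.531) = 1 − 0.07954 ≈ 0.920

0.920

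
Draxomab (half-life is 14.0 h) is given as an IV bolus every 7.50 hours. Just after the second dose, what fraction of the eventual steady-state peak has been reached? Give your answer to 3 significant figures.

0.524

k = ln 2 / 14.0 = 0.04951 h⁻¹
f_n = 1 − e^(−nkτ) = 1 − e^(−2 × 0.04951 × 7.50) = 1 − e^(−0.7427) = 1 − 0.4758 ≈ 0.524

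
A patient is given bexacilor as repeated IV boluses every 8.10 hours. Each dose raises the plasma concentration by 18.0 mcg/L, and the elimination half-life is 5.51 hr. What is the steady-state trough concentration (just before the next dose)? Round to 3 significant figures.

10.2 mcg/L

k = ln 2 / 5.51 = 0.1258 hr⁻¹
Fraction remaining after one interval: e^(−kτ) = e^(−0.1258 × 8.10) = 0.3610
R = 1 / (1 − 0.3610) = 1.565
Css,max = 18.0 × 1.565 = 28.17 mcg/L
Css,min = Css,max × e^(−kτ) = 28.17 × 0.3610 ≈ 10.2 mcg/L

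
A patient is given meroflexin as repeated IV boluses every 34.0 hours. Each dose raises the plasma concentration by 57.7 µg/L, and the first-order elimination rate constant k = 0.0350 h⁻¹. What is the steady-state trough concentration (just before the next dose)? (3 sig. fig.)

25.2 µg/L

Fraction remaining after one interval: e^(−kτ) = e^(−0.03500 × 34.0) = 0.3042
R = 1 / (1 − 0.3042) = 1.437
Css,max = 57.7 × 1.437 = 82.93 µg/L
Css,min = Css,max × e^(−kτ) = 82.93 × 0.3042 ≈ 25.2 µg/L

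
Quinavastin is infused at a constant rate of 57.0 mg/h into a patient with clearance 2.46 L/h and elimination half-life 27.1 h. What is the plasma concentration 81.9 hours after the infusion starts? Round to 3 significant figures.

20.3 µg/mL

Css = rate / CL = 57.0 / 2.46 = 23.17 µg/mL
k = ln 2 / 27.1 = 0.02558 h⁻¹
C(t) = Css (1 − e^(−kt)) = 23.17 × (1 − e^(−2.095)) = 23.17 × 0.8769 ≈ 20.3 µg/mL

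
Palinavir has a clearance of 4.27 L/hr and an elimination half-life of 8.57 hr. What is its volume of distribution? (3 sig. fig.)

k = ln 2 / t½ = ln 2 / 8.57 = 0.08088 hr⁻¹
V = CL / k = 4.27 / 0.08088 ≈ 52.8 L

52.8 L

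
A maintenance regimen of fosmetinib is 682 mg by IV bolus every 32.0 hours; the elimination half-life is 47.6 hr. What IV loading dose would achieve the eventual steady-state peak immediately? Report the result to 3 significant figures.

1830 mg

k = ln 2 / 47.6 = 0.01456 hr⁻¹
Accumulation ratio R = 1 / (1 − e^(−kτ)) = 1 / (1 − e^(−0.01456×32.0)) = 1 / (1 − 0.6275) = 2.685
Loading dose = maintenance dose × R = 682 × 2.685 ≈ 1830 mg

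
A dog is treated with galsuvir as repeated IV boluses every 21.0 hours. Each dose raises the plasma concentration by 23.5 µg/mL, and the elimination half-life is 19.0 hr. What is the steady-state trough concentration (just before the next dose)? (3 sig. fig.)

k = ln 2 / 19.0 = 0.03648 hr⁻¹
Fraction remaining after one interval: e^(−kτ) = e^(−0.03648 × 21.0) = 0.4648
R = 1 / (1 − 0.4648) = 1.869
Css,max = 23.5 × 1.869 = 43.91 µg/mL
Css,min = Css,max × e^(−kτ) = 43.91 × 0.4648 ≈ 20.4 µg/mL

20.4 µg/mL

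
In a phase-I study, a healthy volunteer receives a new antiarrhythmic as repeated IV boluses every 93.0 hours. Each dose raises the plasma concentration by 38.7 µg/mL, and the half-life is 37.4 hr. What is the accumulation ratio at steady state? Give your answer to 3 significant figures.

k = ln 2 / 37.4 = 0.01853 hr⁻¹
Fraction remaining after one interval: e^(−kτ) = e^(−0.01853 × 93.0) = 0.1784
R = 1 / (1 − 0.1784) = 1 / 0.8216 ≈ 1.22

1.22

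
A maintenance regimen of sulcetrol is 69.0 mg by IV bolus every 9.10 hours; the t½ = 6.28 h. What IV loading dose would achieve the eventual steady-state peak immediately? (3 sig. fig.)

109 mg

k = ln 2 / 6.28 = 0.1104 h⁻¹
Accumulation ratio R = 1 / (1 − e^(−kτ)) = 1 / (1 − e^(−0.1104×9.10)) = 1 / (1 − 0.3663) = 1.578
Loading dose = maintenance dose × R = 69.0 × 1.578 ≈ 109 mg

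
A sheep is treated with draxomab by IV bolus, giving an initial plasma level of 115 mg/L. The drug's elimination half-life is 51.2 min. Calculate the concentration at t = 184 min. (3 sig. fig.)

k = ln 2 / 51.2 = 0.01354 min⁻¹
184 min is 3.594 half-lives, so C = 115 × (1/2)^3.594 = 115 × 0.08283 ≈ 9.53 mg/L

9.53 mg/L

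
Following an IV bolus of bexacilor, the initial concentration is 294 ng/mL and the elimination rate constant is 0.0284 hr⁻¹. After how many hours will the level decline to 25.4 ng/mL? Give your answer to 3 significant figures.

C(t) = C₀ e^(−kt)  ⇒  t = ln(C₀/C) / k
t = ln(294/25.4) / 0.02840 = 2.449 / 0.02840 ≈ 86.2 hours

86.2 hours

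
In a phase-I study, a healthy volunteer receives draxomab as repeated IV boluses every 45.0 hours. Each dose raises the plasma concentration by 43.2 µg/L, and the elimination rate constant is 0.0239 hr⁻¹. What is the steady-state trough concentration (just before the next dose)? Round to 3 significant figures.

Fraction remaining after one interval: e^(−kτ) = e^(−0.02390 × 45.0) = 0.3411
R = 1 / (1 − 0.3411) = 1.518
Css,max = 43.2 × 1.518 = 65.57 µg/L
Css,min = Css,max × e^(−kτ) = 65.57 × 0.3411 ≈ 22.4 µg/L

22.4 µg/L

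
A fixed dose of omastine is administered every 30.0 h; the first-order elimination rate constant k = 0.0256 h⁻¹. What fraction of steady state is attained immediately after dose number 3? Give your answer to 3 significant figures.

f_n = 1 − e^(−nkτ) = 1 − e^(−3 × 0.02560 × 30.0) = 1 − e^(−2.304) = 1 − 0.09986 ≈ 0.900

0.900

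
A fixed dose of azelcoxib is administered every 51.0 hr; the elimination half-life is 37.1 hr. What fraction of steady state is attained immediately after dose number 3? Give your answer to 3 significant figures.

k = ln 2 / 37.1 = 0.01868 hr⁻¹
f_n = 1 − e^(−nkτ) = 1 − e^(−3 × 0.01868 × 51.0) = 1 − e^(−2.859) = 1 − 0.05735 ≈ 0.943

0.943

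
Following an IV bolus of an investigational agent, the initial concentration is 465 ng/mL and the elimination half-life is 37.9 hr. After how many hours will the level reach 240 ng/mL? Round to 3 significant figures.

k = ln 2 / 37.9 = 0.01829 hr⁻¹
C(t) = C₀ e^(−kt)  ⇒  t = ln(C₀/C) / k
t = ln(465/240) / 0.01829 = 0.6614 / 0.01829 ≈ 36.2 hours

36.2 hours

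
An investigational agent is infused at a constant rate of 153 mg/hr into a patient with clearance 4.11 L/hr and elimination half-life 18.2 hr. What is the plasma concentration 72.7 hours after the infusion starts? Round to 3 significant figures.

34.9 mg/L

Css = rate / CL = 153 / 4.11 = 37.23 mg/L
k = ln 2 / 18.2 = 0.03809 hr⁻¹
C(t) = Css (1 − e^(−kt)) = 37.23 × (1 − e^(−2.769)) = 37.23 × 0.9373 ≈ 34.9 mg/L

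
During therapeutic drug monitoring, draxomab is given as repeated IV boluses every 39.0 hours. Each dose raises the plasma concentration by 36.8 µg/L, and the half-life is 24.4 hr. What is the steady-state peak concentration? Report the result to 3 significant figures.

54.9 µg/L

k = ln 2 / 24.4 = 0.02841 hr⁻¹
Fraction remaining after one interval: e^(−kτ) = e^(−0.02841 × 39.0) = 0.3303
R = 1 / (1 − 0.3303) = 1.493
Css,max = 36.8 × 1.493 ≈ 54.9 µg/L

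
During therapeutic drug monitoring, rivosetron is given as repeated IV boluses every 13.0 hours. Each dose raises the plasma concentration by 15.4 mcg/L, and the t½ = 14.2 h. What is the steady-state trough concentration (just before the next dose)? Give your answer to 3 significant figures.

17.4 mcg/L

k = ln 2 / 14.2 = 0.04881 h⁻¹
Fraction remaining after one interval: e^(−kτ) = e^(−0.04881 × 13.0) = 0.5302
R = 1 / (1 − 0.5302) = 2.128
Css,max = 15.4 × 2.128 = 32.78 mcg/L
Css,min = Css,max × e^(−kτ) = 32.78 × 0.5302 ≈ 17.4 mcg/L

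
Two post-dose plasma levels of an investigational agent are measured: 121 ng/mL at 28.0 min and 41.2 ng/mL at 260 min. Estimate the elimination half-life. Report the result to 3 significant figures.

k = ln(C₁/C₂) / (t₂ − t₁) = ln(121/41.2) / (260 − 28.0)
  = 1.077 / 232.0 = 0.004644 min⁻¹
t½ = ln 2 / k = ln 2 / 0.004644 ≈ 149 minutes

149 minutes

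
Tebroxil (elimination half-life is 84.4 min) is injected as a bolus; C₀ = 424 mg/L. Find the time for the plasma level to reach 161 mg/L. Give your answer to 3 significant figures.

k = ln 2 / 84.4 = 0.008213 min⁻¹
C(t) = C₀ e^(−kt)  ⇒  t = ln(C₀/C) / k
t = ln(424/161) / 0.008213 = 0.9683 / 0.008213 ≈ 118 minutes

118 minutes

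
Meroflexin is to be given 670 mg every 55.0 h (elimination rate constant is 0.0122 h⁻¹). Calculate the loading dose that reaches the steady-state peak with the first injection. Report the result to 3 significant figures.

Accumulation ratio R = 1 / (1 − e^(−kτ)) = 1 / (1 − e^(−0.01220×55.0)) = 1 / (1 − 0.5112) = 2.046
Loading dose = maintenance dose × R = 670 × 2.046 ≈ 1370 mg

1370 mg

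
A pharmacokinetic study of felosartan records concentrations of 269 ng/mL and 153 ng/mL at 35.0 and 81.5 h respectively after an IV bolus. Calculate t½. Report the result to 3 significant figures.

k = ln(C₁/C₂) / (t₂ − t₁) = ln(269/153) / (81.5 − 35.0)
  = 0.5643 / 46.50 = 0.01213 h⁻¹
t½ = ln 2 / k = ln 2 / 0.01213 ≈ 57.1 hours

57.1 hours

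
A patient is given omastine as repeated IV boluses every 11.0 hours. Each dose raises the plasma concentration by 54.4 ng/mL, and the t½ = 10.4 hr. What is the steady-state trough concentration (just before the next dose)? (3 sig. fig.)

k = ln 2 / 10.4 = 0.06665 hr⁻¹
Fraction remaining after one interval: e^(−kτ) = e^(−0.06665 × 11.0) = 0.4804
R = 1 / (1 − 0.4804) = 1.925
Css,max = 54.4 × 1.925 = 104.7 ng/mL
Css,min = Css,max × e^(−kτ) = 104.7 × 0.4804 ≈ 50.3 ng/mL

50.3 ng/mL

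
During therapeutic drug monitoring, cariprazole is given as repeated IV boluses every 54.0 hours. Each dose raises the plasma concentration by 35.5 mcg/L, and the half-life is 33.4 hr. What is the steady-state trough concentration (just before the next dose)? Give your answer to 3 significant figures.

k = ln 2 / 33.4 = 0.02075 hr⁻¹
Fraction remaining after one interval: e^(−kτ) = e^(−0.02075 × 54.0) = 0.3261
R = 1 / (1 − 0.3261) = 1.484
Css,max = 35.5 × 1.484 = 52.68 mcg/L
Css,min = Css,max × e^(−kτ) = 52.68 × 0.3261 ≈ 17.2 mcg/L

17.2 mcg/L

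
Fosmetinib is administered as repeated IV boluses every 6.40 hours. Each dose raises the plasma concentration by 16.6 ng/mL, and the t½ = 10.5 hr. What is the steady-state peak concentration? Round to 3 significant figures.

k = ln 2 / 10.5 = 0.06601 hr⁻¹
Fraction remaining after one interval: e^(−kτ) = e^(−0.06601 × 6.40) = 0.6554
R = 1 / (1 − 0.6554) = 2.902
Css,max = 16.6 × 2.902 ≈ 48.2 ng/mL

48.2 ng/mL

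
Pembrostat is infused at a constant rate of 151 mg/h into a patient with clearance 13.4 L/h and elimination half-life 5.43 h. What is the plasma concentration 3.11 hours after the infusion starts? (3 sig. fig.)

3.69 µg/mL

Css = rate / CL = 151 / 13.4 = 11.27 µg/mL
k = ln 2 / 5.43 = 0.1277 h⁻¹
C(t) = Css (1 − e^(−kt)) = 11.27 × (1 − e^(−0.3970)) = 11.27 × 0.3277 ≈ 3.69 µg/mL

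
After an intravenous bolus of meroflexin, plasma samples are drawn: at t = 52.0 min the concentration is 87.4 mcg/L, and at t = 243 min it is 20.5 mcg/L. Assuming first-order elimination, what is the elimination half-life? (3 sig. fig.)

91.3 minutes

k = ln(C₁/C₂) / (t₂ − t₁) = ln(87.4/20.5) / (243 − 52.0)
  = 1.450 / 191.0 = 0.007592 min⁻¹
t½ = ln 2 / k = ln 2 / 0.007592 ≈ 91.3 minutes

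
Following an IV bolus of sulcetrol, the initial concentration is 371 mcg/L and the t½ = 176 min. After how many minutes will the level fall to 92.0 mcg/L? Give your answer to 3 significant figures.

k = ln 2 / 176 = 0.003938 min⁻¹
C(t) = C₀ e^(−kt)  ⇒  t = ln(C₀/C) / k
t = ln(371/92.0) / 0.003938 = 1.394 / 0.003938 ≈ 354 minutes

354 minutes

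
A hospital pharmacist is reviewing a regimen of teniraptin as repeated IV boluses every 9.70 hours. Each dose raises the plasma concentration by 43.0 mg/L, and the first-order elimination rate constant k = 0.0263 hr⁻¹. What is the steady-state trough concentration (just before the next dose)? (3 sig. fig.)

Fraction remaining after one interval: e^(−kτ) = e^(−0.02630 × 9.70) = 0.7748
R = 1 / (1 − 0.7748) = 4.441
Css,max = 43.0 × 4.441 = 191.0 mg/L
Css,min = Css,max × e^(−kτ) = 191.0 × 0.7748 ≈ 148 mg/L

148 mg/L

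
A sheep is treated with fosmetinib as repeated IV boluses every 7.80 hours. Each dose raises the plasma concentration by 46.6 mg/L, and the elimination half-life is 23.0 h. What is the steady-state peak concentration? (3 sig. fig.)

222 mg/L

k = ln 2 / 23.0 = 0.03014 h⁻¹
Fraction remaining after one interval: e^(−kτ) = e^(−0.03014 × 7.80) = 0.7905
R = 1 / (1 − 0.7905) = 4.774
Css,max = 46.6 × 4.774 ≈ 222 mg/L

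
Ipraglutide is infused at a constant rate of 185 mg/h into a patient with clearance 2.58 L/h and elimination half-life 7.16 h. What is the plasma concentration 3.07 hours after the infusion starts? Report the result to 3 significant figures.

Css = rate / CL = 185 / 2.58 = 71.71 mg/L
k = ln 2 / 7.16 = 0.09681 h⁻¹
C(t) = Css (1 − e^(−kt)) = 71.71 × (1 − e^(−0.2972)) = 71.71 × 0.2571 ≈ 18.4 mg/L

18.4 mg/L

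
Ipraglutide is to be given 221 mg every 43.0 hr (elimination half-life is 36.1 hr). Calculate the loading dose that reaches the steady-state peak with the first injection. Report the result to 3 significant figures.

393 mg

k = ln 2 / 36.1 = 0.01920 hr⁻¹
Accumulation ratio R = 1 / (1 − e^(−kτ)) = 1 / (1 − e^(−0.01920×43.0)) = 1 / (1 − 0.4380) = 1.779
Loading dose = maintenance dose × R = 221 × 1.779 ≈ 393 mg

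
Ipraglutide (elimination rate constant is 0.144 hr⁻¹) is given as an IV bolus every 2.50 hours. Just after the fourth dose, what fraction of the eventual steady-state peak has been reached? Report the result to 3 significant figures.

f_n = 1 − e^(−nkτ) = 1 − e^(−4 × 0.1440 × 2.50) = 1 − e^(−1.440) = 1 − 0.2369 ≈ 0.763

0.763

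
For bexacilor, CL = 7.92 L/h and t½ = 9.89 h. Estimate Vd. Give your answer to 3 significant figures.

k = ln 2 / t½ = ln 2 / 9.89 = 0.07009 h⁻¹
V = CL / k = 7.92 / 0.07009 ≈ 113 L

113 L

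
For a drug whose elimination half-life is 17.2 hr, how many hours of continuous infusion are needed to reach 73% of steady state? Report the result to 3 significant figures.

32.5 hours

k = ln 2 / 17.2 = 0.04030 hr⁻¹
f = 1 − e^(−kt)  ⇒  t = −ln(1 − f) / k
t = −ln(1 − 0.73) / 0.04030 = 1.309 / 0.04030 ≈ 32.5 hours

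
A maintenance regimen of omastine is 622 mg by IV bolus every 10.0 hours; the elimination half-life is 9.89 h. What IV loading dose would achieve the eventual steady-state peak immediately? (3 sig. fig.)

1230 mg

k = ln 2 / 9.89 = 0.07009 h⁻¹
Accumulation ratio R = 1 / (1 − e^(−kτ)) = 1 / (1 − e^(−0.07009×10.0)) = 1 / (1 − 0.4962) = 1.985
Loading dose = maintenance dose × R = 622 × 1.985 ≈ 1230 mg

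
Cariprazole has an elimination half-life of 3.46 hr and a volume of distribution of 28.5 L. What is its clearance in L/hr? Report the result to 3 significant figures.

5.71 L/hr

k = ln 2 / t½ = ln 2 / 3.46 = 0.2003 hr⁻¹
CL = k · V = 0.2003 × 28.5 ≈ 5.71 L/hr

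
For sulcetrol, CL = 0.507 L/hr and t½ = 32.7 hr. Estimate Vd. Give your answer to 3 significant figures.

23.9 L

k = ln 2 / t½ = ln 2 / 32.7 = 0.02120 hr⁻¹
V = CL / k = 0.507 / 0.02120 ≈ 23.9 L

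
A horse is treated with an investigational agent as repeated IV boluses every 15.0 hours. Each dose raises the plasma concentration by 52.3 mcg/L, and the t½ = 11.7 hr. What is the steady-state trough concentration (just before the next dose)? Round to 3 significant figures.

36.5 mcg/L

k = ln 2 / 11.7 = 0.05924 hr⁻¹
Fraction remaining after one interval: e^(−kτ) = e^(−0.05924 × 15.0) = 0.4112
R = 1 / (1 − 0.4112) = 1.698
Css,max = 52.3 × 1.698 = 88.83 mcg/L
Css,min = Css,max × e^(−kτ) = 88.83 × 0.4112 ≈ 36.5 mcg/L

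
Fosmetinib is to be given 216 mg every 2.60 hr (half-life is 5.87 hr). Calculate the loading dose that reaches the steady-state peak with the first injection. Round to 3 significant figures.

k = ln 2 / 5.87 = 0.1181 hr⁻¹
Accumulation ratio R = 1 / (1 − e^(−kτ)) = 1 / (1 − e^(−0.1181×2.60)) = 1 / (1 − 0.7356) = 3.783
Loading dose = maintenance dose × R = 216 × 3.783 ≈ 817 mg

817 mg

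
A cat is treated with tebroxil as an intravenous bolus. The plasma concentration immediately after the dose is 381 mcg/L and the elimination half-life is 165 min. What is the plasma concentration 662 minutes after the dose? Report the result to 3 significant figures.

23.6 mcg/L

k = ln 2 / 165 = 0.004201 min⁻¹
C(t) = C₀ e^(−kt) = 381 × e^(−0.004201 × 662) = 381 × e^(−2.781) = 381 × 0.06198 ≈ 23.6 mcg/L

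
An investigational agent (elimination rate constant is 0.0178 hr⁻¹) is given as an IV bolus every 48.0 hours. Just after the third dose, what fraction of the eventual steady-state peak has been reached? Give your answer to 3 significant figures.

0.923

f_n = 1 − e^(−nkτ) = 1 − e^(−3 × 0.01780 × 48.0) = 1 − e^(−2.563) = 1 − 0.07706 ≈ 0.923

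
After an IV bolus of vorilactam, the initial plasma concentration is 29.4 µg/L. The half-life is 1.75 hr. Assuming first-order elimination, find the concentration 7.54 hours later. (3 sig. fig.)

1.48 µg/L

k = ln 2 / 1.75 = 0.3961 hr⁻¹
7.54 hr is 4.309 half-lives, so C = 29.4 × (1/2)^4.309 = 29.4 × 0.05047 ≈ 1.48 µg/L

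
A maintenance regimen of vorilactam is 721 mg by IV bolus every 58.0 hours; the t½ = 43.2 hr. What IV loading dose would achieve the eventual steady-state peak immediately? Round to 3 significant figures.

1190 mg

k = ln 2 / 43.2 = 0.01605 hr⁻¹
Accumulation ratio R = 1 / (1 − e^(−kτ)) = 1 / (1 − e^(−0.01605×58.0)) = 1 / (1 − 0.3943) = 1.651
Loading dose = maintenance dose × R = 721 × 1.651 ≈ 1190 mg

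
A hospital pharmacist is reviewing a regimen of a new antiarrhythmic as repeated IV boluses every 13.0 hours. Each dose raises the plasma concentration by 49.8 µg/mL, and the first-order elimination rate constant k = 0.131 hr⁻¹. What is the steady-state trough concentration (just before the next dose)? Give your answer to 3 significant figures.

11.1 µg/mL

Fraction remaining after one interval: e^(−kτ) = e^(−0.1310 × 13.0) = 0.1821
R = 1 / (1 − 0.1821) = 1.223
Css,max = 49.8 × 1.223 = 60.89 µg/mL
Css,min = Css,max × e^(−kτ) = 60.89 × 0.1821 ≈ 11.1 µg/mL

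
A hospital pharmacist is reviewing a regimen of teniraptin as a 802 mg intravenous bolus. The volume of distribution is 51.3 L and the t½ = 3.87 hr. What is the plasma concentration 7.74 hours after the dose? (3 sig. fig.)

3.91 µg/mL

C₀ = dose / V = 802 / 51.3 = 15.63 µg/mL
k = ln 2 / 3.87 = 0.1791 hr⁻¹
C(t) = C₀ e^(−kt) = 15.63 × e^(−0.1791 × 7.74) = 15.63 × e^(−1.386) = 15.63 × 0.2500 ≈ 3.91 µg/mL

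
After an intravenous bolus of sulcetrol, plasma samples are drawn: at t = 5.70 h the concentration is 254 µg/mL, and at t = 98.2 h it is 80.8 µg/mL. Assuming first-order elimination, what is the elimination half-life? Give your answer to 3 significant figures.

k = ln(C₁/C₂) / (t₂ − t₁) = ln(254/80.8) / (98.2 − 5.70)
  = 1.145 / 92.50 = 0.01238 h⁻¹
t½ = ln 2 / k = ln 2 / 0.01238 ≈ 56.0 hours

56.0 hours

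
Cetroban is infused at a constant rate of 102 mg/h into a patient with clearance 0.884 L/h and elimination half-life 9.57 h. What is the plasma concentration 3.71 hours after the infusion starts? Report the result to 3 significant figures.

Css = rate / CL = 102 / 0.884 = 115.4 mg/L
k = ln 2 / 9.57 = 0.07243 h⁻¹
C(t) = Css (1 − e^(−kt)) = 115.4 × (1 − e^(−0.2687)) = 115.4 × 0.2356 ≈ 27.2 mg/L

27.2 mg/L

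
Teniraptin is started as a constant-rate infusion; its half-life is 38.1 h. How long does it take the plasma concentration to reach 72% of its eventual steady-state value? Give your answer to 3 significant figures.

70.0 hours

k = ln 2 / 38.1 = 0.01819 h⁻¹
f = 1 − e^(−kt)  ⇒  t = −ln(1 − f) / k
t = −ln(1 − 0.72) / 0.01819 = 1.273 / 0.01819 ≈ 70.0 hours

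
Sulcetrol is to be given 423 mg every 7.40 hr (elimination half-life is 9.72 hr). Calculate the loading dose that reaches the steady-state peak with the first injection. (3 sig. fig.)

k = ln 2 / 9.72 = 0.07131 hr⁻¹
Accumulation ratio R = 1 / (1 − e^(−kτ)) = 1 / (1 − e^(−0.07131×7.40)) = 1 / (1 − 0.5900) = 2.439
Loading dose = maintenance dose × R = 423 × 2.439 ≈ 1030 mg

1030 mg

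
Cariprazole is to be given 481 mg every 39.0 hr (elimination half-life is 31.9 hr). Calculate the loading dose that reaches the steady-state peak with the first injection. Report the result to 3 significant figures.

842 mg

k = ln 2 / 31.9 = 0.02173 hr⁻¹
Accumulation ratio R = 1 / (1 − e^(−kτ)) = 1 / (1 − e^(−0.02173×39.0)) = 1 / (1 − 0.4285) = 1.750
Loading dose = maintenance dose × R = 481 × 1.750 ≈ 842 mg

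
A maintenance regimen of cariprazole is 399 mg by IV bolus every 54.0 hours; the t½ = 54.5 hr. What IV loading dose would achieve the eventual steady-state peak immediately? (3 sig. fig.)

k = ln 2 / 54.5 = 0.01272 hr⁻¹
Accumulation ratio R = 1 / (1 − e^(−kτ)) = 1 / (1 − e^(−0.01272×54.0)) = 1 / (1 − 0.5032) = 2.013
Loading dose = maintenance dose × R = 399 × 2.013 ≈ 803 mg

803 mg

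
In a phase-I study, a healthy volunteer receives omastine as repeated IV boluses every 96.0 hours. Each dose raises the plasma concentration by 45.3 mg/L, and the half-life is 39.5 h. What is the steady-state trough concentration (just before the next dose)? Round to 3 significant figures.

k = ln 2 / 39.5 = 0.01755 h⁻¹
Fraction remaining after one interval: e^(−kτ) = e^(−0.01755 × 96.0) = 0.1855
R = 1 / (1 − 0.1855) = 1.228
Css,max = 45.3 × 1.228 = 55.62 mg/L
Css,min = Css,max × e^(−kτ) = 55.62 × 0.1855 ≈ 10.3 mg/L

10.3 mg/L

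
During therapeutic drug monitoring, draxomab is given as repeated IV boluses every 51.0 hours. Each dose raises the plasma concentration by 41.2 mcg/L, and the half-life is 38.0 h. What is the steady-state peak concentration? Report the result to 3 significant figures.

68.0 mcg/L

k = ln 2 / 38.0 = 0.01824 h⁻¹
Fraction remaining after one interval: e^(−kτ) = e^(−0.01824 × 51.0) = 0.3944
R = 1 / (1 − 0.3944) = 1.651
Css,max = 41.2 × 1.651 ≈ 68.0 mcg/L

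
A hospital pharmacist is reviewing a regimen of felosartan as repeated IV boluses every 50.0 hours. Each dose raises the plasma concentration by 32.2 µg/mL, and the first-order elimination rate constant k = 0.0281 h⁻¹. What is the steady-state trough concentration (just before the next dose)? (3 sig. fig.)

Fraction remaining after one interval: e^(−kτ) = e^(−0.02810 × 50.0) = 0.2454
R = 1 / (1 − 0.2454) = 1.325
Css,max = 32.2 × 1.325 = 42.67 µg/mL
Css,min = Css,max × e^(−kτ) = 42.67 × 0.2454 ≈ 10.5 µg/mL

10.5 µg/mL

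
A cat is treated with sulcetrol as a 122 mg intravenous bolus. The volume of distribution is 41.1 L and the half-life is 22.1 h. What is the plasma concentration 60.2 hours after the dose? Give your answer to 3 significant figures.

C₀ = dose / V = 122 / 41.1 = 2.968 µg/mL
k = ln 2 / 22.1 = 0.03136 h⁻¹
C(t) = C₀ e^(−kt) = 2.968 × e^(−0.03136 × 60.2) = 2.968 × e^(−1.888) = 2.968 × 0.1514 ≈ 0.449 µg/mL

0.449 µg/mL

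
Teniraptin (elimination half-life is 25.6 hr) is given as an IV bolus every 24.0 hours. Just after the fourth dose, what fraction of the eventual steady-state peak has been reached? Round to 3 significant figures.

k = ln 2 / 25.6 = 0.02708 hr⁻¹
f_n = 1 − e^(−nkτ) = 1 − e^(−4 × 0.02708 × 24.0) = 1 − e^(−2.599) = 1 − 0.07433 ≈ 0.926

0.926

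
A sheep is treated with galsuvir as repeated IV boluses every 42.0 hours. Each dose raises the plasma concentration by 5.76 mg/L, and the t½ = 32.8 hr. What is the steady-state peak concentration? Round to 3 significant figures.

9.79 mg/L

k = ln 2 / 32.8 = 0.02113 hr⁻¹
Fraction remaining after one interval: e^(−kτ) = e^(−0.02113 × 42.0) = 0.4117
R = 1 / (1 − 0.4117) = 1.700
Css,max = 5.76 × 1.700 ≈ 9.79 mg/L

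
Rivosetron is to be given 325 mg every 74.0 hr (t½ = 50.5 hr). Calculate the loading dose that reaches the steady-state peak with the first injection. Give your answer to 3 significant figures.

k = ln 2 / 50.5 = 0.01373 hr⁻¹
Accumulation ratio R = 1 / (1 − e^(−kτ)) = 1 / (1 − e^(−0.01373×74.0)) = 1 / (1 − 0.3621) = 1.568
Loading dose = maintenance dose × R = 325 × 1.568 ≈ 510 mg

510 mg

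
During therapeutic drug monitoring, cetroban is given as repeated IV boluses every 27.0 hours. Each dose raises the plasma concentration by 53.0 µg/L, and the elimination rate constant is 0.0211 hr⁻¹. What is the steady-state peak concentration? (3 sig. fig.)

122 µg/L

Fraction remaining after one interval: e^(−kτ) = e^(−0.02110 × 27.0) = 0.5657
R = 1 / (1 − 0.5657) = 2.303
Css,max = 53.0 × 2.303 ≈ 122 µg/L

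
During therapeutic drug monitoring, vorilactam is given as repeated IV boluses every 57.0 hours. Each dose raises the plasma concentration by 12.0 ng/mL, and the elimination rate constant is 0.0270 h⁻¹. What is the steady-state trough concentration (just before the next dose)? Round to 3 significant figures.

3.28 ng/mL

Fraction remaining after one interval: e^(−kτ) = e^(−0.02700 × 57.0) = 0.2146
R = 1 / (1 − 0.2146) = 1.273
Css,max = 12.0 × 1.273 = 15.28 ng/mL
Css,min = Css,max × e^(−kτ) = 15.28 × 0.2146 ≈ 3.28 ng/mL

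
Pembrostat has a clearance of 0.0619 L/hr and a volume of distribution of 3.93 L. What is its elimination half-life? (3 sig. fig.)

k = CL / V = 0.0619 / 3.93 = 0.01575 hr⁻¹
t½ = ln 2 / k = ln 2 / 0.01575 ≈ 44.0 hours

44.0 hours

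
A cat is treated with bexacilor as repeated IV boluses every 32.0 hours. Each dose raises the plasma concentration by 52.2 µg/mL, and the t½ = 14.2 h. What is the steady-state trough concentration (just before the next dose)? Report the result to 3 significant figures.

13.9 µg/mL

k = ln 2 / 14.2 = 0.04881 h⁻¹
Fraction remaining after one interval: e^(−kτ) = e^(−0.04881 × 32.0) = 0.2097
R = 1 / (1 − 0.2097) = 1.265
Css,max = 52.2 × 1.265 = 66.05 µg/mL
Css,min = Css,max × e^(−kτ) = 66.05 × 0.2097 ≈ 13.9 µg/mL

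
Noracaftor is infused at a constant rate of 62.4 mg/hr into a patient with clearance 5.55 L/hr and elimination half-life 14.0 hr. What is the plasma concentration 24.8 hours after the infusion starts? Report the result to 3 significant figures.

Css = rate / CL = 62.4 / 5.55 = 11.24 µg/mL
k = ln 2 / 14.0 = 0.04951 hr⁻¹
C(t) = Css (1 − e^(−kt)) = 11.24 × (1 − e^(−1.228)) = 11.24 × 0.7071 ≈ 7.95 µg/mL

7.95 µg/mL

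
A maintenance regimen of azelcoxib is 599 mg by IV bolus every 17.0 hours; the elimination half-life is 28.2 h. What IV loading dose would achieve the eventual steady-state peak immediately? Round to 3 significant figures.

k = ln 2 / 28.2 = 0.02458 h⁻¹
Accumulation ratio R = 1 / (1 − e^(−kτ)) = 1 / (1 − e^(−0.02458×17.0)) = 1 / (1 − 0.6585) = 2.928
Loading dose = maintenance dose × R = 599 × 2.928 ≈ 1750 mg

1750 mg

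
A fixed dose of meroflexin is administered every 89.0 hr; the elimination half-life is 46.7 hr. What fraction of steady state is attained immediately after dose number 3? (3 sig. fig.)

0.981

k = ln 2 / 46.7 = 0.01484 hr⁻¹
f_n = 1 − e^(−nkτ) = 1 − e^(−3 × 0.01484 × 89.0) = 1 − e^(−3.963) = 1 − 0.01901 ≈ 0.981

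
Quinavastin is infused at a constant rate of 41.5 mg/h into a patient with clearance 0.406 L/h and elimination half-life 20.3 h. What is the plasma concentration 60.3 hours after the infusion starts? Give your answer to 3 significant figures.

Css = rate / CL = 41.5 / 0.406 = 102.2 mg/L
k = ln 2 / 20.3 = 0.03415 h⁻¹
C(t) = Css (1 − e^(−kt)) = 102.2 × (1 − e^(−2.059)) = 102.2 × 0.8724 ≈ 89.2 mg/L

89.2 mg/L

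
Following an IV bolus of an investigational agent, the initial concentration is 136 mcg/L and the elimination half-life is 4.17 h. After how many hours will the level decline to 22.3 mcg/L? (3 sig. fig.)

k = ln 2 / 4.17 = 0.1662 h⁻¹
C(t) = C₀ e^(−kt)  ⇒  t = ln(C₀/C) / k
t = ln(136/22.3) / 0.1662 = 1.808 / 0.1662 ≈ 10.9 hours

10.9 hours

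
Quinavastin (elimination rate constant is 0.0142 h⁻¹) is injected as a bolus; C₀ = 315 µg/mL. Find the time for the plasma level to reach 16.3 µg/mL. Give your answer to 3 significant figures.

C(t) = C₀ e^(−kt)  ⇒  t = ln(C₀/C) / k
t = ln(315/16.3) / 0.01420 = 2.961 / 0.01420 ≈ 209 hours

209 hours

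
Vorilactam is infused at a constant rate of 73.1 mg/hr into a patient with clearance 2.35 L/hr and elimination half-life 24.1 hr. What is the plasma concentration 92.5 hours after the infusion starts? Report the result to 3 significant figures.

Css = rate / CL = 73.1 / 2.35 = 31.11 mg/L
k = ln 2 / 24.1 = 0.02876 hr⁻¹
C(t) = Css (1 − e^(−kt)) = 31.11 × (1 − e^(−2.660)) = 31.11 × 0.9301 ≈ 28.9 mg/L

28.9 mg/L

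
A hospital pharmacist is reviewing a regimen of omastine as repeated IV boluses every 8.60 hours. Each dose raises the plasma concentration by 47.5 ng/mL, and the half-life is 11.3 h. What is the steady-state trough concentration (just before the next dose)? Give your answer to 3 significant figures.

68.4 ng/mL

k = ln 2 / 11.3 = 0.06134 h⁻¹
Fraction remaining after one interval: e^(−kτ) = e^(−0.06134 × 8.60) = 0.5901
R = 1 / (1 − 0.5901) = 2.439
Css,max = 47.5 × 2.439 = 115.9 ng/mL
Css,min = Css,max × e^(−kτ) = 115.9 × 0.5901 ≈ 68.4 ng/mL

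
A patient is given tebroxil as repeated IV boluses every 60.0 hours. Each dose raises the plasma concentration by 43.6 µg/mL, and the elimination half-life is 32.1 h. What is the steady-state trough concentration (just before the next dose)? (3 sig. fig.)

16.4 µg/mL

k = ln 2 / 32.1 = 0.02159 h⁻¹
Fraction remaining after one interval: e^(−kτ) = e^(−0.02159 × 60.0) = 0.2737
R = 1 / (1 − 0.2737) = 1.377
Css,max = 43.6 × 1.377 = 60.03 µg/mL
Css,min = Css,max × e^(−kτ) = 60.03 × 0.2737 ≈ 16.4 µg/mL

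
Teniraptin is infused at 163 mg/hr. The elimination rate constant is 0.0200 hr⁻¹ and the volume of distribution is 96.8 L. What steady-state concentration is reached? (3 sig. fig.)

CL = k · V = 0.0200 × 96.8 = 1.936 L/hr
Css = rate / CL = 163 / 1.936 ≈ 84.2 µg/mL

84.2 µg/mL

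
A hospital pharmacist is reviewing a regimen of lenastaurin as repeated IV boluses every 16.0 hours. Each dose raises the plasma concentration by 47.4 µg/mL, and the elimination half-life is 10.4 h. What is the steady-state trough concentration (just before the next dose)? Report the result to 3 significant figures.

k = ln 2 / 10.4 = 0.06665 h⁻¹
Fraction remaining after one interval: e^(−kτ) = e^(−0.06665 × 16.0) = 0.3443
R = 1 / (1 − 0.3443) = 1.525
Css,max = 47.4 × 1.525 = 72.28 µg/mL
Css,min = Css,max × e^(−kτ) = 72.28 × 0.3443 ≈ 24.9 µg/mL

24.9 µg/mL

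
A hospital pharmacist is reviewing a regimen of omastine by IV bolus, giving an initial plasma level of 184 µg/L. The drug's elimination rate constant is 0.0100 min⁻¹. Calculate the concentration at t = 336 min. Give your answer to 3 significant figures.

C(t) = C₀ e^(−kt) = 184 × e^(−0.01000 × 336) = 184 × e^(−3.360) = 184 × 0.03474 ≈ 6.39 µg/L

6.39 µg/L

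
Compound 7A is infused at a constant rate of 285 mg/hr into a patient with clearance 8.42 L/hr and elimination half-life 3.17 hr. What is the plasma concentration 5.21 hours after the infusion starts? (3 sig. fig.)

Css = rate / CL = 285 / 8.42 = 33.85 mg/L
k = ln 2 / 3.17 = 0.2187 hr⁻¹
C(t) = Css (1 − e^(−kt)) = 33.85 × (1 − e^(−1.139)) = 33.85 × 0.6799 ≈ 23.0 mg/L

23.0 mg/L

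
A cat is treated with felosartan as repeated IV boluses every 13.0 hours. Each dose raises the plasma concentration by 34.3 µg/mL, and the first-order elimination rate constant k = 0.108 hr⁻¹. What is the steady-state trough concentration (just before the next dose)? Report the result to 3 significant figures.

11.2 µg/mL

Fraction remaining after one interval: e^(−kτ) = e^(−0.1080 × 13.0) = 0.2456
R = 1 / (1 − 0.2456) = 1.326
Css,max = 34.3 × 1.326 = 45.47 µg/mL
Css,min = Css,max × e^(−kτ) = 45.47 × 0.2456 ≈ 11.2 µg/mL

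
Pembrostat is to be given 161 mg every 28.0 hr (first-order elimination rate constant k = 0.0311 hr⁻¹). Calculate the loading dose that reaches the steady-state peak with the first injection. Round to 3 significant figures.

Accumulation ratio R = 1 / (1 − e^(−kτ)) = 1 / (1 − e^(−0.03110×28.0)) = 1 / (1 − 0.4186) = 1.720
Loading dose = maintenance dose × R = 161 × 1.720 ≈ 277 mg

277 mg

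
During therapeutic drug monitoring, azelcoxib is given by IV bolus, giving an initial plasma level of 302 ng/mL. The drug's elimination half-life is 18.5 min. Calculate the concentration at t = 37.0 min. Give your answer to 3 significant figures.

75.5 ng/mL

k = ln 2 / 18.5 = 0.03747 min⁻¹
C(t) = C₀ e^(−kt) = 302 × e^(−0.03747 × 37.0) = 302 × e^(−1.386) = 302 × 0.2500 ≈ 75.5 ng/mL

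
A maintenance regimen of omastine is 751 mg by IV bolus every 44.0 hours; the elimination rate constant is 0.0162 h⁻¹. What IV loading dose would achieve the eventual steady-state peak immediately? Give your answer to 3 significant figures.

1470 mg

Accumulation ratio R = 1 / (1 − e^(−kτ)) = 1 / (1 − e^(−0.01620×44.0)) = 1 / (1 − 0.4903) = 1.962
Loading dose = maintenance dose × R = 751 × 1.962 ≈ 1470 mg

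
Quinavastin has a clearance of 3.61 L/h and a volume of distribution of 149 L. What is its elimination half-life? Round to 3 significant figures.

k = CL / V = 3.61 / 149 = 0.02423 h⁻¹
t½ = ln 2 / k = ln 2 / 0.02423 ≈ 28.6 hours

28.6 hours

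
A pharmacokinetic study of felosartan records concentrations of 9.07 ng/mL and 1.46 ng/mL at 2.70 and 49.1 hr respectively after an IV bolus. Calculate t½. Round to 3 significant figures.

k = ln(C₁/C₂) / (t₂ − t₁) = ln(9.07/1.46) / (49.1 − 2.70)
  = 1.827 / 46.40 = 0.03936 hr⁻¹
t½ = ln 2 / k = ln 2 / 0.03936 ≈ 17.6 hours

17.6 hours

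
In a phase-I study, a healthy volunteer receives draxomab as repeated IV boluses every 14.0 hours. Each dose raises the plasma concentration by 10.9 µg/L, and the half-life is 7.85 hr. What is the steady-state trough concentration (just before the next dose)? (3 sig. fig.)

4.46 µg/L

k = ln 2 / 7.85 = 0.08830 hr⁻¹
Fraction remaining after one interval: e^(−kτ) = e^(−0.08830 × 14.0) = 0.2905
R = 1 / (1 − 0.2905) = 1.409
Css,max = 10.9 × 1.409 = 15.36 µg/L
Css,min = Css,max × e^(−kτ) = 15.36 × 0.2905 ≈ 4.46 µg/L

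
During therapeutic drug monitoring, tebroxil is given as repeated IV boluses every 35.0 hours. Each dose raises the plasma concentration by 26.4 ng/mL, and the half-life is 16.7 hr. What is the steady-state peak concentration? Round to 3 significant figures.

k = ln 2 / 16.7 = 0.04151 hr⁻¹
Fraction remaining after one interval: e^(−kτ) = e^(−0.04151 × 35.0) = 0.2339
R = 1 / (1 − 0.2339) = 1.305
Css,max = 26.4 × 1.305 ≈ 34.5 ng/mL

34.5 ng/mL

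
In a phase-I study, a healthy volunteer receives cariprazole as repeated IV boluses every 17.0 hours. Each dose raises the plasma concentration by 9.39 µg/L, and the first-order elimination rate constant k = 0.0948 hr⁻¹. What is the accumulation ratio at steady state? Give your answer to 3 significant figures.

Fraction remaining after one interval: e^(−kτ) = e^(−0.09480 × 17.0) = 0.1996
R = 1 / (1 − 0.1996) = 1 / 0.8004 ≈ 1.25

1.25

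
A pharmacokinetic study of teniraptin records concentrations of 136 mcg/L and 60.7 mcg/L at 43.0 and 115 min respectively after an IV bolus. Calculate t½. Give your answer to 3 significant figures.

61.9 minutes

k = ln(C₁/C₂) / (t₂ − t₁) = ln(136/60.7) / (115 − 43.0)
  = 0.8067 / 72.00 = 0.01120 min⁻¹
t½ = ln 2 / k = ln 2 / 0.01120 ≈ 61.9 minutes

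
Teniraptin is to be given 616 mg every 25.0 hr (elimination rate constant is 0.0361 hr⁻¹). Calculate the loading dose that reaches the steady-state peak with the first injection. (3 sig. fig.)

1040 mg

Accumulation ratio R = 1 / (1 − e^(−kτ)) = 1 / (1 − e^(−0.03610×25.0)) = 1 / (1 − 0.4056) = 1.682
Loading dose = maintenance dose × R = 616 × 1.682 ≈ 1040 mg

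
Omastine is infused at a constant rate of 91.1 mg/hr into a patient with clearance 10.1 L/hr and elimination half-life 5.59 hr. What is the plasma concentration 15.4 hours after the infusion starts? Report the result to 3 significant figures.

7.68 mg/L

Css = rate / CL = 91.1 / 10.1 = 9.020 mg/L
k = ln 2 / 5.59 = 0.1240 hr⁻¹
C(t) = Css (1 − e^(−kt)) = 9.020 × (1 − e^(−1.910)) = 9.020 × 0.8519 ≈ 7.68 mg/L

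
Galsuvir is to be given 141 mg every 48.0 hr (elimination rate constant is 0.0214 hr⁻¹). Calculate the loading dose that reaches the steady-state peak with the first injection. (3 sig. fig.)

220 mg

Accumulation ratio R = 1 / (1 − e^(−kτ)) = 1 / (1 − e^(−0.02140×48.0)) = 1 / (1 − 0.3580) = 1.558
Loading dose = maintenance dose × R = 141 × 1.558 ≈ 220 mg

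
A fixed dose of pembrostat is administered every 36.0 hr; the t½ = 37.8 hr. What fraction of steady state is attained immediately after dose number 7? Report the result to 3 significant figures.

0.990

k = ln 2 / 37.8 = 0.01834 hr⁻¹
f_n = 1 − e^(−nkτ) = 1 − e^(−7 × 0.01834 × 36.0) = 1 − e^(−4.621) = 1 − 0.009843 ≈ 0.990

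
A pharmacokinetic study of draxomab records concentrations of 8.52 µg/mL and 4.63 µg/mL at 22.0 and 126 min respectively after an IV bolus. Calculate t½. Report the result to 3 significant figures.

k = ln(C₁/C₂) / (t₂ − t₁) = ln(8.52/4.63) / (126 − 22.0)
  = 0.6099 / 104.0 = 0.005864 min⁻¹
t½ = ln 2 / k = ln 2 / 0.005864 ≈ 118 minutes

118 minutes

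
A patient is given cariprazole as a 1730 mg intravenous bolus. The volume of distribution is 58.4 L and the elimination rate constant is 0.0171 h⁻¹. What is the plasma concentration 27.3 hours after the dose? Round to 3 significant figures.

C₀ = dose / V = 1730 / 58.4 = 29.62 mg/L
C(t) = C₀ e^(−kt) = 29.62 × e^(−0.01710 × 27.3) = 29.62 × e^(−0.4668) = 29.62 × 0.6270 ≈ 18.6 mg/L

18.6 mg/L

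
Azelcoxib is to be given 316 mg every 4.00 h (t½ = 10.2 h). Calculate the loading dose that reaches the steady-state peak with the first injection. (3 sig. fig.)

1330 mg

k = ln 2 / 10.2 = 0.06796 h⁻¹
Accumulation ratio R = 1 / (1 − e^(−kτ)) = 1 / (1 − e^(−0.06796×4.00)) = 1 / (1 − 0.7620) = 4.201
Loading dose = maintenance dose × R = 316 × 4.201 ≈ 1330 mg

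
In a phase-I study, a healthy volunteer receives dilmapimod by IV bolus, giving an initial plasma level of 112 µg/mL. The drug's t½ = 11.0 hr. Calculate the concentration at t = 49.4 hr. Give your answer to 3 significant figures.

4.98 µg/mL

k = ln 2 / 11.0 = 0.06301 hr⁻¹
49.4 hr is 4.491 half-lives, so C = 112 × (1/2)^4.491 = 112 × 0.04447 ≈ 4.98 µg/mL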